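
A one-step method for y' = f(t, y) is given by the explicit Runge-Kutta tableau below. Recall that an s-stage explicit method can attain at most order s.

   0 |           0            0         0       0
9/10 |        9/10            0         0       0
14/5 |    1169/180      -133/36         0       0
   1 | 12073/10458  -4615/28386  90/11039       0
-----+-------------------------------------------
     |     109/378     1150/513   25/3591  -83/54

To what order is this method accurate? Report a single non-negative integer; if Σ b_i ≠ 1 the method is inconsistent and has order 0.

b = (109/378, 1150/513, 25/3591, -83/54)
c = (0, 9/10, 14/5, 1)
Ac = (0, 0, -133/40, -41/332)
Σ b_i: 109/378·1 + 1150/513·1 + 25/3591·1 + (-83/54)·1 = 1 ✓
b·c: 1150/513·9/10 + 25/3591·14/5 + (-83/54)·1 = 1/2 ✓
b·c²: 1150/513·81/100 + 25/3591·196/25 + (-83/54)·1 = 1/3 ✓
b·Ac: 25/3591·(-133/40) + (-83/54)·(-41/332) = 1/6 ✓
b·c³: 1150/513·729/1000 + 25/3591·2744/125 + (-83/54)·1 = 1/4 ✓
b·(c∘Ac): 25/3591·(-931/100) + (-83/54)·(-41/332) = 1/8 ✓
b·Ac²: 25/3591·(-1197/400) + (-83/54)·(-45/664) = 1/12 ✓
b·A²c: (-83/54)·(-9/332) = 1/24 ✓; 4 stages ⇒ order 4.

4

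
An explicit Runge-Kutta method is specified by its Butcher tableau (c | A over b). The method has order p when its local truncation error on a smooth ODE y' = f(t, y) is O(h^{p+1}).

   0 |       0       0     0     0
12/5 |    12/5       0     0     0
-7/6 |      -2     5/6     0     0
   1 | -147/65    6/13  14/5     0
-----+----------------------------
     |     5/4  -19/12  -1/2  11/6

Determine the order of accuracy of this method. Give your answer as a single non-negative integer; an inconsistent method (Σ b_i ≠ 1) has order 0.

b = (5/4, -19/12, -1/2, 11/6)
c = (0, 12/5, -7/6, 1)
Ac = (0, 0, 2, -421/195)
Σ b_i: 5/4·1 + (-19/12)·1 + (-1/2)·1 + 11/6·1 = 1 ✓
b·c: (-19/12)·12/5 + (-1/2)·(-7/6) + 11/6·1 = -83/60 ≠ 1/2 ⇒ order 1.

1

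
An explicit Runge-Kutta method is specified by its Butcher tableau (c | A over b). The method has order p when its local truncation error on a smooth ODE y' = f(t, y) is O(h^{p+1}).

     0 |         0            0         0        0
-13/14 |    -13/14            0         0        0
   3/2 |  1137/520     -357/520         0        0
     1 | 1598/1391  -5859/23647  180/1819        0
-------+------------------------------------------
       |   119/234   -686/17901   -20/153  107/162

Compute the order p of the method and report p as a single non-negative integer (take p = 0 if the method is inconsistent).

4

b = (119/234, -686/17901, -20/153, 107/162)
c = (0, -13/14, 3/2, 1)
Ac = (0, 0, 51/80, 81/214)
Σ b_i: 119/234·1 + (-686/17901)·1 + (-20/153)·1 + 107/162·1 = 1 ✓
b·c: (-686/17901)·(-13/14) + (-20/153)·3/2 + 107/162·1 = 1/2 ✓
b·c²: (-686/17901)·169/196 + (-20/153)·9/4 + 107/162·1 = 1/3 ✓
b·Ac: (-20/153)·51/80 + 107/162·81/214 = 1/6 ✓
b·c³: (-686/17901)·(-2197/2744) + (-20/153)·27/8 + 107/162·1 = 1/4 ✓
b·(c∘Ac): (-20/153)·153/160 + 107/162·81/214 = 1/8 ✓
b·Ac²: (-20/153)·(-663/1120) + 107/162·27/2996 = 1/12 ✓
b·A²c: 107/162·27/428 = 1/24 ✓; 4 stages ⇒ order 4.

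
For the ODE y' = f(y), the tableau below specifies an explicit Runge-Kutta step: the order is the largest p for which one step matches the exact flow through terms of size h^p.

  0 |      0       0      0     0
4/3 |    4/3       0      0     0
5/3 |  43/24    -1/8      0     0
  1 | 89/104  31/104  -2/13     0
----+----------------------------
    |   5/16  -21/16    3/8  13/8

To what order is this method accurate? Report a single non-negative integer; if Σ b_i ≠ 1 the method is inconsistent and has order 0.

4

b = (5/16, -21/16, 3/8, 13/8)
c = (0, 4/3, 5/3, 1)
Ac = (0, 0, -1/6, 11/78)
Σ b_i: 5/16·1 + (-21/16)·1 + 3/8·1 + 13/8·1 = 1 ✓
b·c: (-21/16)·4/3 + 3/8·5/3 + 13/8·1 = 1/2 ✓
b·c²: (-21/16)·16/9 + 3/8·25/9 + 13/8·1 = 1/3 ✓
b·Ac: 3/8·(-1/6) + 13/8·11/78 = 1/6 ✓
b·c³: (-21/16)·64/27 + 3/8·125/27 + 13/8·1 = 1/4 ✓
b·(c∘Ac): 3/8·(-5/18) + 13/8·11/78 = 1/8 ✓
b·Ac²: 3/8·(-2/9) + 13/8·4/39 = 1/12 ✓
b·A²c: 13/8·1/39 = 1/24 ✓; 4 stages ⇒ order 4.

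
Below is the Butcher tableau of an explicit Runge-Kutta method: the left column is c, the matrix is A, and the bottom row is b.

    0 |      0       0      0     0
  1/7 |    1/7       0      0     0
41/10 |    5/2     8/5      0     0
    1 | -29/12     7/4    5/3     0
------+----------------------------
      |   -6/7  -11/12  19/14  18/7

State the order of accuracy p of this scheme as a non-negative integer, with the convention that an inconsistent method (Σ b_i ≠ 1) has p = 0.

b = (-6/7, -11/12, 19/14, 18/7)
c = (0, 1/7, 41/10, 1)
Ac = (0, 0, 8/35, 85/12)
Σ b_i: (-6/7)·1 + (-11/12)·1 + 19/14·1 + 18/7·1 = 181/84 ≠ 1 ⇒ order 0.

0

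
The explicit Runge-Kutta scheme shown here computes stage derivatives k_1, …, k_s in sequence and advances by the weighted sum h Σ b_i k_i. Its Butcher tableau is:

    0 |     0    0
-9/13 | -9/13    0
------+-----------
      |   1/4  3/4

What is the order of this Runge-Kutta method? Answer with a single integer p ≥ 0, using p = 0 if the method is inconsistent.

1

b = (1/4, 3/4)
c = (0, -9/13)
Σ b_i: 1/4·1 + 3/4·1 = 1 ✓
b·c: 3/4·(-9/13) = -27/52 ≠ 1/2 ⇒ order 1.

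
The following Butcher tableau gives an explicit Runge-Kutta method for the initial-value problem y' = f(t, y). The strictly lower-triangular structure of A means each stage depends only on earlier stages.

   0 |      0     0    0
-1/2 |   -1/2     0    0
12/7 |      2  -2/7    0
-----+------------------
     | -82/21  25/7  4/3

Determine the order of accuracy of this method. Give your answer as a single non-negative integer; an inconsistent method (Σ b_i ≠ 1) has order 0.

b = (-82/21, 25/7, 4/3)
c = (0, -1/2, 12/7)
Ac = (0, 0, 1/7)
Σ b_i: (-82/21)·1 + 25/7·1 + 4/3·1 = 1 ✓
b·c: 25/7·(-1/2) + 4/3·12/7 = 1/2 ✓
b·c²: 25/7·1/4 + 4/3·144/49 = 943/196 ≠ 1/3 ⇒ order 2.
b·Ac: 4/3·1/7 = 4/21 ≠ 1/6

2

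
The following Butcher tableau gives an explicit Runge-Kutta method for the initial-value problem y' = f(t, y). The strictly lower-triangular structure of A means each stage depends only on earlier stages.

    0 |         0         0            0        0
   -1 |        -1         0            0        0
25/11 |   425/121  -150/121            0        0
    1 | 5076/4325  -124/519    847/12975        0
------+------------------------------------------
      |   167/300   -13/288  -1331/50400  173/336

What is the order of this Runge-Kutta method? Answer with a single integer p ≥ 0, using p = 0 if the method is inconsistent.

4

b = (167/300, -13/288, -1331/50400, 173/336)
c = (0, -1, 25/11, 1)
Ac = (0, 0, 150/121, 67/173)
Σ b_i: 167/300·1 + (-13/288)·1 + (-1331/50400)·1 + 173/336·1 = 1 ✓
b·c: (-13/288)·(-1) + (-1331/50400)·25/11 + 173/336·1 = 1/2 ✓
b·c²: (-13/288)·1 + (-1331/50400)·625/121 + 173/336·1 = 1/3 ✓
b·Ac: (-1331/50400)·150/121 + 173/336·67/173 = 1/6 ✓
b·c³: (-13/288)·(-1) + (-1331/50400)·15625/1331 + 173/336·1 = 1/4 ✓
b·(c∘Ac): (-1331/50400)·3750/1331 + 173/336·67/173 = 1/8 ✓
b·Ac²: (-1331/50400)·(-150/121) + 173/336·17/173 = 1/12 ✓
b·A²c: 173/336·14/173 = 1/24 ✓; 4 stages ⇒ order 4.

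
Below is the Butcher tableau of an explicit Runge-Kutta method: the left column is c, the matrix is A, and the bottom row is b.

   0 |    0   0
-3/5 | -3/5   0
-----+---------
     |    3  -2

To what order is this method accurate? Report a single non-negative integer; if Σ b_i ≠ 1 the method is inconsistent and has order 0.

1

b = (3, -2)
c = (0, -3/5)
Σ b_i: 3·1 + (-2)·1 = 1 ✓
b·c: (-2)·(-3/5) = 6/5 ≠ 1/2 ⇒ order 1.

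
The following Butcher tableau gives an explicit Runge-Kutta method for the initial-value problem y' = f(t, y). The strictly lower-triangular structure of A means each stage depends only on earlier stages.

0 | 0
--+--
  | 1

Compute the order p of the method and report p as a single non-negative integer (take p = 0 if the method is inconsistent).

b = (1)
c = (0)
Σ b_i: 1·1 = 1 ✓; 1 stage ⇒ order 1.

1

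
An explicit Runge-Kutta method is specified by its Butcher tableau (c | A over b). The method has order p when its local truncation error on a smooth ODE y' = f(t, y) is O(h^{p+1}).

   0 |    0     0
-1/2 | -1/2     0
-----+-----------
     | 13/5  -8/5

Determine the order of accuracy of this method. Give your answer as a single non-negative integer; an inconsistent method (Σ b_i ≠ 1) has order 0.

1

b = (13/5, -8/5)
c = (0, -1/2)
Σ b_i: 13/5·1 + (-8/5)·1 = 1 ✓
b·c: (-8/5)·(-1/2) = 4/5 ≠ 1/2 ⇒ order 1.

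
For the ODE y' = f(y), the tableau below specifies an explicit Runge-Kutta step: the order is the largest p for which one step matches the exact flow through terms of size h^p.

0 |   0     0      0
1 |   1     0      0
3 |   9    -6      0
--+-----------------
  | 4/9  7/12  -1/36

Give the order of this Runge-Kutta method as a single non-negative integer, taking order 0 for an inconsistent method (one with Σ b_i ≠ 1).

b = (4/9, 7/12, -1/36)
c = (0, 1, 3)
Ac = (0, 0, -6)
Σ b_i: 4/9·1 + 7/12·1 + (-1/36)·1 = 1 ✓
b·c: 7/12·1 + (-1/36)·3 = 1/2 ✓
b·c²: 7/12·1 + (-1/36)·9 = 1/3 ✓
b·Ac: (-1/36)·(-6) = 1/6 ✓; 3 stages ⇒ order 3.

3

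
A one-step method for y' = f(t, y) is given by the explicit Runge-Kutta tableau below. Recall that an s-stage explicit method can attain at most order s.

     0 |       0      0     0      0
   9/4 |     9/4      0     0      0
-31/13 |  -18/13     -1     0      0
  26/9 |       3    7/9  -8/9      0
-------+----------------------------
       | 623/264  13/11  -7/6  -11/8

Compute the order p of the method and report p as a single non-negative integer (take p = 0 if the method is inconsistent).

b = (623/264, 13/11, -7/6, -11/8)
c = (0, 9/4, -31/13, 26/9)
Ac = (0, 0, -9/4, 1811/468)
Σ b_i: 623/264·1 + 13/11·1 + (-7/6)·1 + (-11/8)·1 = 1 ✓
b·c: 13/11·9/4 + (-7/6)·(-31/13) + (-11/8)·26/9 = 3781/2574 ≠ 1/2 ⇒ order 1.

1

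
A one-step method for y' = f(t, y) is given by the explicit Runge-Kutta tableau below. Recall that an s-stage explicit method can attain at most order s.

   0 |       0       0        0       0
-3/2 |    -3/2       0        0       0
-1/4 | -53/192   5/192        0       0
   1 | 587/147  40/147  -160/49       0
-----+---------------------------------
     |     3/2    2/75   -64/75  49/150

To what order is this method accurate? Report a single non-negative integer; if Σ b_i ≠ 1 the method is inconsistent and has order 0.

4

b = (3/2, 2/75, -64/75, 49/150)
c = (0, -3/2, -1/4, 1)
Ac = (0, 0, -5/128, 20/49)
Σ b_i: 3/2·1 + 2/75·1 + (-64/75)·1 + 49/150·1 = 1 ✓
b·c: 2/75·(-3/2) + (-64/75)·(-1/4) + 49/150·1 = 1/2 ✓
b·c²: 2/75·9/4 + (-64/75)·1/16 + 49/150·1 = 1/3 ✓
b·Ac: (-64/75)·(-5/128) + 49/150·20/49 = 1/6 ✓
b·c³: 2/75·(-27/8) + (-64/75)·(-1/64) + 49/150·1 = 1/4 ✓
b·(c∘Ac): (-64/75)·5/512 + 49/150·20/49 = 1/8 ✓
b·Ac²: (-64/75)·15/256 + 49/150·20/49 = 1/12 ✓
b·A²c: 49/150·25/196 = 1/24 ✓; 4 stages ⇒ order 4.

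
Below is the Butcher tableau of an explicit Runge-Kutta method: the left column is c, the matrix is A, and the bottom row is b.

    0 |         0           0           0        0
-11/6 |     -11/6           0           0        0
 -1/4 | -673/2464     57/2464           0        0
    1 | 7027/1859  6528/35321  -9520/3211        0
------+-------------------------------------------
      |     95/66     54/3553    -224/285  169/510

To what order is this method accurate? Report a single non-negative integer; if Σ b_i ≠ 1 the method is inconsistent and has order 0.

4

b = (95/66, 54/3553, -224/285, 169/510)
c = (0, -11/6, -1/4, 1)
Ac = (0, 0, -19/448, 68/169)
Σ b_i: 95/66·1 + 54/3553·1 + (-224/285)·1 + 169/510·1 = 1 ✓
b·c: 54/3553·(-11/6) + (-224/285)·(-1/4) + 169/510·1 = 1/2 ✓
b·c²: 54/3553·121/36 + (-224/285)·1/16 + 169/510·1 = 1/3 ✓
b·Ac: (-224/285)·(-19/448) + 169/510·68/169 = 1/6 ✓
b·c³: 54/3553·(-1331/216) + (-224/285)·(-1/64) + 169/510·1 = 1/4 ✓
b·(c∘Ac): (-224/285)·19/1792 + 169/510·68/169 = 1/8 ✓
b·Ac²: (-224/285)·209/2688 + 169/510·17/39 = 1/12 ✓
b·A²c: 169/510·85/676 = 1/24 ✓; 4 stages ⇒ order 4.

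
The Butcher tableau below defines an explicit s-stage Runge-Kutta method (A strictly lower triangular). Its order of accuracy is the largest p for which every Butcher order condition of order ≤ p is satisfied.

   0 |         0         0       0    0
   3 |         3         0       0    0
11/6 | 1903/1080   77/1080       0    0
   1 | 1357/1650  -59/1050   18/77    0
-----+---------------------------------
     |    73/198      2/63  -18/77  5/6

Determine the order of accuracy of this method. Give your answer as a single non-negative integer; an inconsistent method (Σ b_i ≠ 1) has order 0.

b = (73/198, 2/63, -18/77, 5/6)
c = (0, 3, 11/6, 1)
Ac = (0, 0, 77/360, 13/50)
Σ b_i: 73/198·1 + 2/63·1 + (-18/77)·1 + 5/6·1 = 1 ✓
b·c: 2/63·3 + (-18/77)·11/6 + 5/6·1 = 1/2 ✓
b·c²: 2/63·9 + (-18/77)·121/36 + 5/6·1 = 1/3 ✓
b·Ac: (-18/77)·77/360 + 5/6·13/50 = 1/6 ✓
b·c³: 2/63·27 + (-18/77)·1331/216 + 5/6·1 = 1/4 ✓
b·(c∘Ac): (-18/77)·847/2160 + 5/6·13/50 = 1/8 ✓
b·Ac²: (-18/77)·77/120 + 5/6·7/25 = 1/12 ✓
b·A²c: 5/6·1/20 = 1/24 ✓; 4 stages ⇒ order 4.

4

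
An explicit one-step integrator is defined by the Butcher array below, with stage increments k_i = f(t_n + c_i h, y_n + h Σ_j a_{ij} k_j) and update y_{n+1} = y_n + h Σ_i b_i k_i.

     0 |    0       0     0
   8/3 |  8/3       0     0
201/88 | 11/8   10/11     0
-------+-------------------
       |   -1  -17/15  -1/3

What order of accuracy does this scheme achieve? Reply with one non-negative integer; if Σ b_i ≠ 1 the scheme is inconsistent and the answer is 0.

0

b = (-1, -17/15, -1/3)
c = (0, 8/3, 201/88)
Ac = (0, 0, 80/33)
Σ b_i: (-1)·1 + (-17/15)·1 + (-1/3)·1 = -37/15 ≠ 1 ⇒ order 0.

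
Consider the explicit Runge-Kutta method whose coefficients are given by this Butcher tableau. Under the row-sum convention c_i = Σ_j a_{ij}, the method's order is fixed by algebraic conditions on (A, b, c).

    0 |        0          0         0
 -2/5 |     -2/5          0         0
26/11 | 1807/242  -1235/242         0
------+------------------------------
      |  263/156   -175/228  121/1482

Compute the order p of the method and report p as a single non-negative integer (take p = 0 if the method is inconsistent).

3

b = (263/156, -175/228, 121/1482)
c = (0, -2/5, 26/11)
Ac = (0, 0, 247/121)
Σ b_i: 263/156·1 + (-175/228)·1 + 121/1482·1 = 1 ✓
b·c: (-175/228)·(-2/5) + 121/1482·26/11 = 1/2 ✓
b·c²: (-175/228)·4/25 + 121/1482·676/121 = 1/3 ✓
b·Ac: 121/1482·247/121 = 1/6 ✓; 3 stages ⇒ order 3.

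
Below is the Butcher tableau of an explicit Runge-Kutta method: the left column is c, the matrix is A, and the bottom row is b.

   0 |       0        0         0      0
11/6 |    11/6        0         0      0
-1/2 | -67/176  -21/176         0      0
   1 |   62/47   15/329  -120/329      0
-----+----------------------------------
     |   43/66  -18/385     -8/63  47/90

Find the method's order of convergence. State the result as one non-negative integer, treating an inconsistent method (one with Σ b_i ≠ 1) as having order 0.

b = (43/66, -18/385, -8/63, 47/90)
c = (0, 11/6, -1/2, 1)
Ac = (0, 0, -7/32, 25/94)
Σ b_i: 43/66·1 + (-18/385)·1 + (-8/63)·1 + 47/90·1 = 1 ✓
b·c: (-18/385)·11/6 + (-8/63)·(-1/2) + 47/90·1 = 1/2 ✓
b·c²: (-18/385)·121/36 + (-8/63)·1/4 + 47/90·1 = 1/3 ✓
b·Ac: (-8/63)·(-7/32) + 47/90·25/94 = 1/6 ✓
b·c³: (-18/385)·1331/216 + (-8/63)·(-1/8) + 47/90·1 = 1/4 ✓
b·(c∘Ac): (-8/63)·7/64 + 47/90·25/94 = 1/8 ✓
b·Ac²: (-8/63)·(-77/192) + 47/90·35/564 = 1/12 ✓
b·A²c: 47/90·15/188 = 1/24 ✓; 4 stages ⇒ order 4.

4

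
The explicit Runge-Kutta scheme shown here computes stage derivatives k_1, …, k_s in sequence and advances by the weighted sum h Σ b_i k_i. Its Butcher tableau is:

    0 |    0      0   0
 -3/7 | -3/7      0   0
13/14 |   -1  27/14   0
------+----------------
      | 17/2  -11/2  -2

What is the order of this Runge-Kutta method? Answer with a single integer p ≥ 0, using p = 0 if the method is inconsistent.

b = (17/2, -11/2, -2)
c = (0, -3/7, 13/14)
Ac = (0, 0, -81/98)
Σ b_i: 17/2·1 + (-11/2)·1 + (-2)·1 = 1 ✓
b·c: (-11/2)·(-3/7) + (-2)·13/14 = 1/2 ✓
b·c²: (-11/2)·9/49 + (-2)·169/196 = -134/49 ≠ 1/3 ⇒ order 2.
b·Ac: (-2)·(-81/98) = 81/49 ≠ 1/6

2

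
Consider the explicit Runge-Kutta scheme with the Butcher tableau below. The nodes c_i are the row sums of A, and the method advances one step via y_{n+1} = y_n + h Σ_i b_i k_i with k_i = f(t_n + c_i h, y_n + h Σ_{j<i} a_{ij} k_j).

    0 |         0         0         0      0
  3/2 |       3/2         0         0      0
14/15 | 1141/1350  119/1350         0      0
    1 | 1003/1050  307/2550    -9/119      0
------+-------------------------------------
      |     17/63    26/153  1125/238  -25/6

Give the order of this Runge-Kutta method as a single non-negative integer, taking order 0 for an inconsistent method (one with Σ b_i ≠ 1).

4

b = (17/63, 26/153, 1125/238, -25/6)
c = (0, 3/2, 14/15, 1)
Ac = (0, 0, 119/900, 11/100)
Σ b_i: 17/63·1 + 26/153·1 + 1125/238·1 + (-25/6)·1 = 1 ✓
b·c: 26/153·3/2 + 1125/238·14/15 + (-25/6)·1 = 1/2 ✓
b·c²: 26/153·9/4 + 1125/238·196/225 + (-25/6)·1 = 1/3 ✓
b·Ac: 1125/238·119/900 + (-25/6)·11/100 = 1/6 ✓
b·c³: 26/153·27/8 + 1125/238·2744/3375 + (-25/6)·1 = 1/4 ✓
b·(c∘Ac): 1125/238·833/6750 + (-25/6)·11/100 = 1/8 ✓
b·Ac²: 1125/238·119/600 + (-25/6)·41/200 = 1/12 ✓
b·A²c: (-25/6)·(-1/100) = 1/24 ✓; 4 stages ⇒ order 4.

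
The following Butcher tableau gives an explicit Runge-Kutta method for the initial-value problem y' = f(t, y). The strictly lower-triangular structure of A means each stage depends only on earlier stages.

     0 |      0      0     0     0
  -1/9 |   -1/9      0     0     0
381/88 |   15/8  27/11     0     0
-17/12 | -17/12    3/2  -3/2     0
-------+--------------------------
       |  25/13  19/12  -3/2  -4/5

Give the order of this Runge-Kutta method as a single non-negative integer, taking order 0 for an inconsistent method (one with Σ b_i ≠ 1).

b = (25/13, 19/12, -3/2, -4/5)
c = (0, -1/9, 381/88, -17/12)
Ac = (0, 0, -3/11, -3517/528)
Σ b_i: 25/13·1 + 19/12·1 + (-3/2)·1 + (-4/5)·1 = 941/780 ≠ 1 ⇒ order 0.

0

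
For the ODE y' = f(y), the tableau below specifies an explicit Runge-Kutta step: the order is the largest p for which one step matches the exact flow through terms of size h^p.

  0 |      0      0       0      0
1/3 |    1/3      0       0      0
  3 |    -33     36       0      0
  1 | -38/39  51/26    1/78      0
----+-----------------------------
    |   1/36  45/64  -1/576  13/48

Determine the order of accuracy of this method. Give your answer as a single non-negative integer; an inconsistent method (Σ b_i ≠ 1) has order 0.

b = (1/36, 45/64, -1/576, 13/48)
c = (0, 1/3, 3, 1)
Ac = (0, 0, 12, 9/13)
Σ b_i: 1/36·1 + 45/64·1 + (-1/576)·1 + 13/48·1 = 1 ✓
b·c: 45/64·1/3 + (-1/576)·3 + 13/48·1 = 1/2 ✓
b·c²: 45/64·1/9 + (-1/576)·9 + 13/48·1 = 1/3 ✓
b·Ac: (-1/576)·12 + 13/48·9/13 = 1/6 ✓
b·c³: 45/64·1/27 + (-1/576)·27 + 13/48·1 = 1/4 ✓
b·(c∘Ac): (-1/576)·36 + 13/48·9/13 = 1/8 ✓
b·Ac²: (-1/576)·4 + 13/48·1/3 = 1/12 ✓
b·A²c: 13/48·2/13 = 1/24 ✓; 4 stages ⇒ order 4.

4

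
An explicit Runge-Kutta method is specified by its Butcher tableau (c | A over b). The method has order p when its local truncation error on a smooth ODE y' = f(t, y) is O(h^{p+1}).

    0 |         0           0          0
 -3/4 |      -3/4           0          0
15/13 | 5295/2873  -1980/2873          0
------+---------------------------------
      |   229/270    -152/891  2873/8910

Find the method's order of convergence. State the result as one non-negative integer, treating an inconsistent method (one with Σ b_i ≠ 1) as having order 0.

b = (229/270, -152/891, 2873/8910)
c = (0, -3/4, 15/13)
Ac = (0, 0, 1485/2873)
Σ b_i: 229/270·1 + (-152/891)·1 + 2873/8910·1 = 1 ✓
b·c: (-152/891)·(-3/4) + 2873/8910·15/13 = 1/2 ✓
b·c²: (-152/891)·9/16 + 2873/8910·225/169 = 1/3 ✓
b·Ac: 2873/8910·1485/2873 = 1/6 ✓; 3 stages ⇒ order 3.

3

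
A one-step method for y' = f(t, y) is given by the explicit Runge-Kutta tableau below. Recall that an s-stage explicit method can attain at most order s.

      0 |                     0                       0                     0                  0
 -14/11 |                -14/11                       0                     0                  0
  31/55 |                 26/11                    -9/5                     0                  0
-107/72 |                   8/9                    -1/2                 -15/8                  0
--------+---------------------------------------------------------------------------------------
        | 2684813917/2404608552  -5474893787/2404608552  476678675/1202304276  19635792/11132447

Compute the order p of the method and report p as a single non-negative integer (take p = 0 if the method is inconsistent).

b = (2684813917/2404608552, -5474893787/2404608552, 476678675/1202304276, 19635792/11132447)
c = (0, -14/11, 31/55, -107/72)
Ac = (0, 0, 126/55, -37/88)
Σ b_i: 2684813917/2404608552·1 + (-5474893787/2404608552)·1 + 476678675/1202304276·1 + 19635792/11132447·1 = 1 ✓
b·c: (-5474893787/2404608552)·(-14/11) + 476678675/1202304276·31/55 + 19635792/11132447·(-107/72) = 1/2 ✓
b·c²: (-5474893787/2404608552)·196/121 + 476678675/1202304276·961/3025 + 19635792/11132447·11449/5184 = 1/3 ✓
b·Ac: 476678675/1202304276·126/55 + 19635792/11132447·(-37/88) = 1/6 ✓
b·c³: (-5474893787/2404608552)·(-2744/1331) + 476678675/1202304276·29791/166375 + 19635792/11132447·(-1225043/373248) = -53638620213641/52372374262560 ≠ 1/4 ⇒ order 3.
b·(c∘Ac): 476678675/1202304276·3906/3025 + 19635792/11132447·3959/6336 = 790609793/489827668 ≠ 1/8
b·Ac²: 476678675/1202304276·(-1764/605) + 19635792/11132447·(-6803/4840) = -6677328631/1836853755 ≠ 1/12
b·A²c: 19635792/11132447·(-189/44) = -84344652/11132447 ≠ 1/24

3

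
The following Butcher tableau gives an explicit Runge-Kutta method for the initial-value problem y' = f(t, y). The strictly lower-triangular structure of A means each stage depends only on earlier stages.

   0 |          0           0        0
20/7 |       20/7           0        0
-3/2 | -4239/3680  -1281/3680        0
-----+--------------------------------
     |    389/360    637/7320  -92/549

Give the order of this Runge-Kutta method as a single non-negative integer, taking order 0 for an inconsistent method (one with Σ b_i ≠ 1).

3

b = (389/360, 637/7320, -92/549)
c = (0, 20/7, -3/2)
Ac = (0, 0, -183/184)
Σ b_i: 389/360·1 + 637/7320·1 + (-92/549)·1 = 1 ✓
b·c: 637/7320·20/7 + (-92/549)·(-3/2) = 1/2 ✓
b·c²: 637/7320·400/49 + (-92/549)·9/4 = 1/3 ✓
b·Ac: (-92/549)·(-183/184) = 1/6 ✓; 3 stages ⇒ order 3.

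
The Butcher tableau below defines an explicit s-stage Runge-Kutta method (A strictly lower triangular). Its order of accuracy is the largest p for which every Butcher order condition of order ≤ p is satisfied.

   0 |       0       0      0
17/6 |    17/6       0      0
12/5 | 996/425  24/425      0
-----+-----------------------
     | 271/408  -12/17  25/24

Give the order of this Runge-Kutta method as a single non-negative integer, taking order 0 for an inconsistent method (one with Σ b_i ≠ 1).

b = (271/408, -12/17, 25/24)
c = (0, 17/6, 12/5)
Ac = (0, 0, 4/25)
Σ b_i: 271/408·1 + (-12/17)·1 + 25/24·1 = 1 ✓
b·c: (-12/17)·17/6 + 25/24·12/5 = 1/2 ✓
b·c²: (-12/17)·289/36 + 25/24·144/25 = 1/3 ✓
b·Ac: 25/24·4/25 = 1/6 ✓; 3 stages ⇒ order 3.

3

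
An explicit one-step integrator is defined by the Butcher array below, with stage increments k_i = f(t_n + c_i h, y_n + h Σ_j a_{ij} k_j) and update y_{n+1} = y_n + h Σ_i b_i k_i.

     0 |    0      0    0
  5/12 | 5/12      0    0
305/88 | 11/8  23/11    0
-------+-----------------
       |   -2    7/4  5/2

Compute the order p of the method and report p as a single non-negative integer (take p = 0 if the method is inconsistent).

0

b = (-2, 7/4, 5/2)
c = (0, 5/12, 305/88)
Ac = (0, 0, 115/132)
Σ b_i: (-2)·1 + 7/4·1 + 5/2·1 = 9/4 ≠ 1 ⇒ order 0.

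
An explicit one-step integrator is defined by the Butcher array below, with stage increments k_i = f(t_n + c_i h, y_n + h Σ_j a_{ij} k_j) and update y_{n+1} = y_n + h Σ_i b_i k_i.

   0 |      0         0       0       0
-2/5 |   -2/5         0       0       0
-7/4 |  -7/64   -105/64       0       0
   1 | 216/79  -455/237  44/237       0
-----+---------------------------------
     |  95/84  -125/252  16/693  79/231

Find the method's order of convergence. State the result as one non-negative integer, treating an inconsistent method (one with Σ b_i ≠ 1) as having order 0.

b = (95/84, -125/252, 16/693, 79/231)
c = (0, -2/5, -7/4, 1)
Ac = (0, 0, 21/32, 35/79)
Σ b_i: 95/84·1 + (-125/252)·1 + 16/693·1 + 79/231·1 = 1 ✓
b·c: (-125/252)·(-2/5) + 16/693·(-7/4) + 79/231·1 = 1/2 ✓
b·c²: (-125/252)·4/25 + 16/693·49/16 + 79/231·1 = 1/3 ✓
b·Ac: 16/693·21/32 + 79/231·35/79 = 1/6 ✓
b·c³: (-125/252)·(-8/125) + 16/693·(-343/64) + 79/231·1 = 1/4 ✓
b·(c∘Ac): 16/693·(-147/128) + 79/231·35/79 = 1/8 ✓
b·Ac²: 16/693·(-21/80) + 79/231·413/1580 = 1/12 ✓
b·A²c: 79/231·77/632 = 1/24 ✓; 4 stages ⇒ order 4.

4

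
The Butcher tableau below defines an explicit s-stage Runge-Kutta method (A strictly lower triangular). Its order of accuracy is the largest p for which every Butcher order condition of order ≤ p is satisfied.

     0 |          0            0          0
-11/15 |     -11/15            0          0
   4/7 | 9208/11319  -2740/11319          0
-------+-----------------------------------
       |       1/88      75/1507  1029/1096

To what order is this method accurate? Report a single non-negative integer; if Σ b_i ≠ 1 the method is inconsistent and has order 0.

b = (1/88, 75/1507, 1029/1096)
c = (0, -11/15, 4/7)
Ac = (0, 0, 548/3087)
Σ b_i: 1/88·1 + 75/1507·1 + 1029/1096·1 = 1 ✓
b·c: 75/1507·(-11/15) + 1029/1096·4/7 = 1/2 ✓
b·c²: 75/1507·121/225 + 1029/1096·16/49 = 1/3 ✓
b·Ac: 1029/1096·548/3087 = 1/6 ✓; 3 stages ⇒ order 3.

3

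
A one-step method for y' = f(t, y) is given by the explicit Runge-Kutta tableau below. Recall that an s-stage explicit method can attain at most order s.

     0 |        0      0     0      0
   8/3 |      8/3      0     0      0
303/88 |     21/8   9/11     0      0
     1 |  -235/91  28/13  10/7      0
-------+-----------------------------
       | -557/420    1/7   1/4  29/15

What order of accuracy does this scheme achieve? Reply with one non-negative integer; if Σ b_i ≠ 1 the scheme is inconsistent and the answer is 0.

b = (-557/420, 1/7, 1/4, 29/15)
c = (0, 8/3, 303/88, 1)
Ac = (0, 0, 24/11, 128077/12012)
Σ b_i: (-557/420)·1 + 1/7·1 + 1/4·1 + 29/15·1 = 1 ✓
b·c: 1/7·8/3 + 1/4·303/88 + 29/15·1 = 39117/12320 ≠ 1/2 ⇒ order 1.

1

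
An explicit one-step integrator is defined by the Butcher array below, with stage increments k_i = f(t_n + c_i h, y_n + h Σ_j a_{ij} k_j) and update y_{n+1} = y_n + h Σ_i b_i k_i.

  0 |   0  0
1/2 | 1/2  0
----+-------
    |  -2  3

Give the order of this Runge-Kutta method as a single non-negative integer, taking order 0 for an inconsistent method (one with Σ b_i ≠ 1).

b = (-2, 3)
c = (0, 1/2)
Σ b_i: (-2)·1 + 3·1 = 1 ✓
b·c: 3·1/2 = 3/2 ≠ 1/2 ⇒ order 1.

1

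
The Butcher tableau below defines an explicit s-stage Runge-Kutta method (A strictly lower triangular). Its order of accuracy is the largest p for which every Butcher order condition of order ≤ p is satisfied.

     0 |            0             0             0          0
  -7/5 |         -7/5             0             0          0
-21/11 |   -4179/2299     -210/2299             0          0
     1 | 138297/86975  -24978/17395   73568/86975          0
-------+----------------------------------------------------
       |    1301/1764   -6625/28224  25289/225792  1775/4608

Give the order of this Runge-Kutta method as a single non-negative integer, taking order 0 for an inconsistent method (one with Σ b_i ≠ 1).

b = (1301/1764, -6625/28224, 25289/225792, 1775/4608)
c = (0, -7/5, -21/11, 1)
Ac = (0, 0, 294/2299, 702/1775)
Σ b_i: 1301/1764·1 + (-6625/28224)·1 + 25289/225792·1 + 1775/4608·1 = 1 ✓
b·c: (-6625/28224)·(-7/5) + 25289/225792·(-21/11) + 1775/4608·1 = 1/2 ✓
b·c²: (-6625/28224)·49/25 + 25289/225792·441/121 + 1775/4608·1 = 1/3 ✓
b·Ac: 25289/225792·294/2299 + 1775/4608·702/1775 = 1/6 ✓
b·c³: (-6625/28224)·(-343/125) + 25289/225792·(-9261/1331) + 1775/4608·1 = 1/4 ✓
b·(c∘Ac): 25289/225792·(-6174/25289) + 1775/4608·702/1775 = 1/8 ✓
b·Ac²: 25289/225792·(-2058/11495) + 1775/4608·2382/8875 = 1/12 ✓
b·A²c: 1775/4608·192/1775 = 1/24 ✓; 4 stages ⇒ order 4.

4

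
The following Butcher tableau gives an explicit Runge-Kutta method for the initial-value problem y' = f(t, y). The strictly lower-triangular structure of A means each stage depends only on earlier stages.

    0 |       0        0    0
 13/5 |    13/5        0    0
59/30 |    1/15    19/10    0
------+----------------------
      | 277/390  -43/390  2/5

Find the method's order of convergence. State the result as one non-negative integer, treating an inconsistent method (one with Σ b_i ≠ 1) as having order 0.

2

b = (277/390, -43/390, 2/5)
c = (0, 13/5, 59/30)
Ac = (0, 0, 247/50)
Σ b_i: 277/390·1 + (-43/390)·1 + 2/5·1 = 1 ✓
b·c: (-43/390)·13/5 + 2/5·59/30 = 1/2 ✓
b·c²: (-43/390)·169/25 + 2/5·3481/900 = 902/1125 ≠ 1/3 ⇒ order 2.
b·Ac: 2/5·247/50 = 247/125 ≠ 1/6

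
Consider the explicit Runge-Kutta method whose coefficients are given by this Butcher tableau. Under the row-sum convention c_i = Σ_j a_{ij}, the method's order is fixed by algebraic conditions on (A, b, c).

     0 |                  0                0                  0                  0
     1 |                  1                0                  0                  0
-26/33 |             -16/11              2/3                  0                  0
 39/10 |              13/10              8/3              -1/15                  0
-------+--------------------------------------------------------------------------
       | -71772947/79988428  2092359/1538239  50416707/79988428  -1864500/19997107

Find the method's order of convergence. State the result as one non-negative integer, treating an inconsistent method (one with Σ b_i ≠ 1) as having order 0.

b = (-71772947/79988428, 2092359/1538239, 50416707/79988428, -1864500/19997107)
c = (0, 1, -26/33, 39/10)
Ac = (0, 0, 2/3, 1346/495)
Σ b_i: (-71772947/79988428)·1 + 2092359/1538239·1 + 50416707/79988428·1 + (-1864500/19997107)·1 = 1 ✓
b·c: 2092359/1538239·1 + 50416707/79988428·(-26/33) + (-1864500/19997107)·39/10 = 1/2 ✓
b·c²: 2092359/1538239·1 + 50416707/79988428·676/1089 + (-1864500/19997107)·1521/100 = 1/3 ✓
b·Ac: 50416707/79988428·2/3 + (-1864500/19997107)·1346/495 = 1/6 ✓
b·c³: 2092359/1538239·1 + 50416707/79988428·(-17576/35937) + (-1864500/19997107)·59319/1000 = -1364129155/304571322 ≠ 1/4 ⇒ order 3.
b·(c∘Ac): 50416707/79988428·(-52/99) + (-1864500/19997107)·8749/825 = -6090719/4614717 ≠ 1/8
b·Ac²: 50416707/79988428·2/3 + (-1864500/19997107)·42884/16335 = 53428687/304571322 ≠ 1/12
b·A²c: (-1864500/19997107)·(-2/45) = 248600/59991321 ≠ 1/24

3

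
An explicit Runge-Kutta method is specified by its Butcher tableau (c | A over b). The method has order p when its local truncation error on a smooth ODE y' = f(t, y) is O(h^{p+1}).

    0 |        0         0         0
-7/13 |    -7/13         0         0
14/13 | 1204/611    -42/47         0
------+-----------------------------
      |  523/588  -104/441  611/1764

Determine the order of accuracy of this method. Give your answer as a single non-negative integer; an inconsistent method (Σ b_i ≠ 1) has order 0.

3

b = (523/588, -104/441, 611/1764)
c = (0, -7/13, 14/13)
Ac = (0, 0, 294/611)
Σ b_i: 523/588·1 + (-104/441)·1 + 611/1764·1 = 1 ✓
b·c: (-104/441)·(-7/13) + 611/1764·14/13 = 1/2 ✓
b·c²: (-104/441)·49/169 + 611/1764·196/169 = 1/3 ✓
b·Ac: 611/1764·294/611 = 1/6 ✓; 3 stages ⇒ order 3.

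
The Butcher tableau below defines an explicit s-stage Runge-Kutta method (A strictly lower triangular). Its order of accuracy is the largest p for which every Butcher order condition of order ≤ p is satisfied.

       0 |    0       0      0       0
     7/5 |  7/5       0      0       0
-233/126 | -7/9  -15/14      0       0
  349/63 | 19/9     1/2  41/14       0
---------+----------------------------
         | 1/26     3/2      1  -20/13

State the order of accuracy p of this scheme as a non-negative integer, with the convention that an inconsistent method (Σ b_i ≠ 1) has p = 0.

b = (1/26, 3/2, 1, -20/13)
c = (0, 7/5, -233/126, 349/63)
Ac = (0, 0, -3/2, -41591/8820)
Σ b_i: 1/26·1 + 3/2·1 + 1·1 + (-20/13)·1 = 1 ✓
b·c: 3/2·7/5 + 1·(-233/126) + (-20/13)·349/63 = -1613/195 ≠ 1/2 ⇒ order 1.

1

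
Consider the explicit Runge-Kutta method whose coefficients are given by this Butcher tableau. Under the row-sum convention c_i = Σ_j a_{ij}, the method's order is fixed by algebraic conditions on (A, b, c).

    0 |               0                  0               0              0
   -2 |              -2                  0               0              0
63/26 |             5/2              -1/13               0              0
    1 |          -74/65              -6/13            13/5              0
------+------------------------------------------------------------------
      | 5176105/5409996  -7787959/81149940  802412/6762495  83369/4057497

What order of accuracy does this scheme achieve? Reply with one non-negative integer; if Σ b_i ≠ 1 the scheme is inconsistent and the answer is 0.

3

b = (5176105/5409996, -7787959/81149940, 802412/6762495, 83369/4057497)
c = (0, -2, 63/26, 1)
Ac = (0, 0, 2/13, 939/130)
Σ b_i: 5176105/5409996·1 + (-7787959/81149940)·1 + 802412/6762495·1 + 83369/4057497·1 = 1 ✓
b·c: (-7787959/81149940)·(-2) + 802412/6762495·63/26 + 83369/4057497·1 = 1/2 ✓
b·c²: (-7787959/81149940)·4 + 802412/6762495·3969/676 + 83369/4057497·1 = 1/3 ✓
b·Ac: 802412/6762495·2/13 + 83369/4057497·939/130 = 1/6 ✓
b·c³: (-7787959/81149940)·(-8) + 802412/6762495·250047/17576 + 83369/4057497·1 = 87081947/35164974 ≠ 1/4 ⇒ order 3.
b·(c∘Ac): 802412/6762495·63/169 + 83369/4057497·939/130 = 2605517/13524990 ≠ 1/8
b·Ac²: 802412/6762495·(-4/13) + 83369/4057497·3489/260 = 1294147/5409996 ≠ 1/12
b·A²c: 83369/4057497·2/5 = 166738/20287485 ≠ 1/24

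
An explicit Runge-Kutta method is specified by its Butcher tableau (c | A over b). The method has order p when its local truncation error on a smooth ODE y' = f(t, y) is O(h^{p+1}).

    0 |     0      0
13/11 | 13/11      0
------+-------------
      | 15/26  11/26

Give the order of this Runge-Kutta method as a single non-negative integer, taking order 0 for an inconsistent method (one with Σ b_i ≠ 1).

b = (15/26, 11/26)
c = (0, 13/11)
Σ b_i: 15/26·1 + 11/26·1 = 1 ✓
b·c: 11/26·13/11 = 1/2 ✓; 2 stages ⇒ order 2.

2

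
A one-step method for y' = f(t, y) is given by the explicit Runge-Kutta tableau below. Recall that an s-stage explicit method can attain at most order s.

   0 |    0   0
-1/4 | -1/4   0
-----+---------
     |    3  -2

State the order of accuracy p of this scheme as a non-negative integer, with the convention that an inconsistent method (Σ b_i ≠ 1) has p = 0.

b = (3, -2)
c = (0, -1/4)
Σ b_i: 3·1 + (-2)·1 = 1 ✓
b·c: (-2)·(-1/4) = 1/2 ✓; 2 stages ⇒ order 2.

2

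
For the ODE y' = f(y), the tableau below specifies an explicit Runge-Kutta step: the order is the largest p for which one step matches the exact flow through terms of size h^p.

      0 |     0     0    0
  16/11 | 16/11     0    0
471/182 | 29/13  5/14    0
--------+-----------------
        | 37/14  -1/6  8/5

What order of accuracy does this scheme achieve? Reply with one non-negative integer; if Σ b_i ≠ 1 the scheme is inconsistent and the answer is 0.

0

b = (37/14, -1/6, 8/5)
c = (0, 16/11, 471/182)
Ac = (0, 0, 40/77)
Σ b_i: 37/14·1 + (-1/6)·1 + 8/5·1 = 428/105 ≠ 1 ⇒ order 0.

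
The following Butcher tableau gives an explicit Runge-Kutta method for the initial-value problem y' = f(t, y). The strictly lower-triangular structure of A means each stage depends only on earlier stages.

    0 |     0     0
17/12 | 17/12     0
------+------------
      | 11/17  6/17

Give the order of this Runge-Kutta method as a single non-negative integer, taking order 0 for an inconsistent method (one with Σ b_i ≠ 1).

b = (11/17, 6/17)
c = (0, 17/12)
Σ b_i: 11/17·1 + 6/17·1 = 1 ✓
b·c: 6/17·17/12 = 1/2 ✓; 2 stages ⇒ order 2.

2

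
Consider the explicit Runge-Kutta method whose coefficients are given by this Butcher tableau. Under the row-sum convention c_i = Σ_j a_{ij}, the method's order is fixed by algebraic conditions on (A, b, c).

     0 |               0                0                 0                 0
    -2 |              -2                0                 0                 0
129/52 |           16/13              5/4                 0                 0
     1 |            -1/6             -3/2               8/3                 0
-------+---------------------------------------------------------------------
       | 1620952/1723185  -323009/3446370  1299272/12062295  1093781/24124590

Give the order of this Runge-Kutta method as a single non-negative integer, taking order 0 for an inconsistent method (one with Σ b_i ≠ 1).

b = (1620952/1723185, -323009/3446370, 1299272/12062295, 1093781/24124590)
c = (0, -2, 129/52, 1)
Ac = (0, 0, -5/2, 125/13)
Σ b_i: 1620952/1723185·1 + (-323009/3446370)·1 + 1299272/12062295·1 + 1093781/24124590·1 = 1 ✓
b·c: (-323009/3446370)·(-2) + 1299272/12062295·129/52 + 1093781/24124590·1 = 1/2 ✓
b·c²: (-323009/3446370)·4 + 1299272/12062295·16641/2704 + 1093781/24124590·1 = 1/3 ✓
b·Ac: 1299272/12062295·(-5/2) + 1093781/24124590·125/13 = 1/6 ✓
b·c³: (-323009/3446370)·(-8) + 1299272/12062295·2146689/140608 + 1093781/24124590·1 = 48578523/19912360 ≠ 1/4 ⇒ order 3.
b·(c∘Ac): 1299272/12062295·(-645/104) + 1093781/24124590·125/13 = -159967/689274 ≠ 1/8
b·Ac²: 1299272/12062295·5 + 1093781/24124590·3519/338 = 633888823/627239340 ≠ 1/12
b·A²c: 1093781/24124590·(-20/3) = -2187562/7237377 ≠ 1/24

3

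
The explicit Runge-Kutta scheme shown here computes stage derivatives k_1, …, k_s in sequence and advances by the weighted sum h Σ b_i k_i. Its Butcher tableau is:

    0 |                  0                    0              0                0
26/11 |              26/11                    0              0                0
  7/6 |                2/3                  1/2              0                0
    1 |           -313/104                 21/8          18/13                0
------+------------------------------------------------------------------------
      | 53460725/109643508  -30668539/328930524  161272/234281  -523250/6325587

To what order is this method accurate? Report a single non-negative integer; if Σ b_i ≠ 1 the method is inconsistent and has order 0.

b = (53460725/109643508, -30668539/328930524, 161272/234281, -523250/6325587)
c = (0, 26/11, 7/6, 1)
Ac = (0, 0, 13/11, 4473/572)
Σ b_i: 53460725/109643508·1 + (-30668539/328930524)·1 + 161272/234281·1 + (-523250/6325587)·1 = 1 ✓
b·c: (-30668539/328930524)·26/11 + 161272/234281·7/6 + (-523250/6325587)·1 = 1/2 ✓
b·c²: (-30668539/328930524)·676/121 + 161272/234281·49/36 + (-523250/6325587)·1 = 1/3 ✓
b·Ac: 161272/234281·13/11 + (-523250/6325587)·4473/572 = 1/6 ✓
b·c³: (-30668539/328930524)·17576/1331 + 161272/234281·343/216 + (-523250/6325587)·1 = -15364985/69581457 ≠ 1/4 ⇒ order 3.
b·(c∘Ac): 161272/234281·91/66 + (-523250/6325587)·4473/572 = 4673627/15462546 ≠ 1/8
b·Ac²: 161272/234281·338/121 + (-523250/6325587)·26033/1573 = 38540002/69581457 ≠ 1/12
b·A²c: (-523250/6325587)·18/11 = -1046500/7731273 ≠ 1/24

3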